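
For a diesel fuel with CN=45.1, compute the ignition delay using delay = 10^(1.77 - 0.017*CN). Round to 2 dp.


delay = 10^(1.77 - 0.017*CN)
Exponent = 1.77 - 0.017*45.1 = 1.0033
delay = 10^1.0033 = 10.08 ms


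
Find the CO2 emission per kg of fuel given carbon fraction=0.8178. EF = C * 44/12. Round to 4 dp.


EF = C_frac * (M_CO2 / M_C)
EF = 0.8178 * (44/12)
EF = 0.8178 * 3.666667 = 2.9986 kg_CO2/kg_fuel


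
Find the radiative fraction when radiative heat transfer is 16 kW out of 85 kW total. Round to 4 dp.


f_rad = Q_rad / Q_total
f_rad = 16 / 85 = 0.1882


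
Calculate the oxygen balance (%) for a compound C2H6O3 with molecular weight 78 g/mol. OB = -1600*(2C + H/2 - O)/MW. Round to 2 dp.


OB = -1600 * (2C + H/2 - O) / MW
Inner = 2*2 + 6/2 - 3 = 4.00
OB = -1600 * 4.00 / 78 = -82.05%


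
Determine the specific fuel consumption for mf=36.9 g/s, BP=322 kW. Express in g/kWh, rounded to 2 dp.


SFC = (mf / BP) * 3600
Rate = 36.9 / 322 = 0.114596 g/(s*kW)
SFC = 0.114596 * 3600 = 412.55 g/kWh


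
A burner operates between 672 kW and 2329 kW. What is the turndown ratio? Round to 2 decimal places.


TDR = Q_max / Q_min
TDR = 2329 / 672 = 3.47


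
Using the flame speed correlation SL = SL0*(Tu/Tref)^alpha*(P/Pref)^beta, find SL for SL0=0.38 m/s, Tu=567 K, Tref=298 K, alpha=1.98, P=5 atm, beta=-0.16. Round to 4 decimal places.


SL = SL0 * (Tu/Tref)^alpha * (P/Pref)^beta
T ratio = 567/298 = 1.90268456
(T ratio)^alpha = 1.90268456^1.98 = 3.573932
(P/Pref)^beta = 5^(-0.16) = 0.772974
SL = 0.38 * 3.573932 * 0.772974 = 1.0498 m/s


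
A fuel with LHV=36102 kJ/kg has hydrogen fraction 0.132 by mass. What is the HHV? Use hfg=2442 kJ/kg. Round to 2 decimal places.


HHV = LHV + hfg * 9 * H
Water addition = 2442 * 9 * 0.132 = 2901.096 kJ/kg
HHV = 36102 + 2901.096 = 39003.10 kJ/kg


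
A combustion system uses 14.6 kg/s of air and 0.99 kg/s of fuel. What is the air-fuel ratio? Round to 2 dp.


AFR = m_air / m_fuel
AFR = 14.6 / 0.99 = 14.75


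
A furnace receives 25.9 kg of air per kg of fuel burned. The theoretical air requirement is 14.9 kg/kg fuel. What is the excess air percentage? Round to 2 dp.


Excess air = actual - stoichiometric = 25.9 - 14.9 = 11.00 kg/kg fuel
Excess air % = (excess / stoich) * 100 = (11.00 / 14.9) * 100 = 73.83%


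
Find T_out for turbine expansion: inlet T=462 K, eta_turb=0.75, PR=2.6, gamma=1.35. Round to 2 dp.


T_out = T_in * (1 - eta * (1 - PR^(-(gamma-1)/gamma)))
Exponent = -(1.35-1)/1.35 = -0.25925926
PR^exp = 2.6^(-0.25925926) = 0.78057442
Factor = 1 - 0.75*(1 - 0.78057442) = 0.83543082
T_out = 462 * 0.83543082 = 385.97 K


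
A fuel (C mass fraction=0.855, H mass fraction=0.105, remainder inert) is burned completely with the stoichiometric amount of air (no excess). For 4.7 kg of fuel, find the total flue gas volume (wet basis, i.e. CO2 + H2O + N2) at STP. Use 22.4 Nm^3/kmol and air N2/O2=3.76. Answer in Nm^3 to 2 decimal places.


Per kg fuel: CO2 = (C/12 kmol)*22.4 = (0.855/12)*22.4 = 1.59600 Nm^3
Per kg fuel: H2O = (H/2 kmol)*22.4 = (0.105/2)*22.4 = 1.17600 Nm^3
O2 needed per kg fuel = C/12 + H/4 = 0.855/12 + 0.105/4 = 0.09750000 kmol
Per kg fuel: N2 = O2*3.76*22.4 = 0.09750000*3.76*22.4 = 8.21184 Nm^3
Total per kg = 1.59600 + 1.17600 + 8.21184 = 10.98384 Nm^3
Total = 10.98384 * 4.7 = 51.62 Nm^3


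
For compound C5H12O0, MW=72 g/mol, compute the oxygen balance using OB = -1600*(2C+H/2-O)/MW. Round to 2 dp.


OB = -1600 * (2C + H/2 - O) / MW
Inner = 2*5 + 12/2 - 0 = 16.00
OB = -1600 * 16.00 / 72 = -355.56%


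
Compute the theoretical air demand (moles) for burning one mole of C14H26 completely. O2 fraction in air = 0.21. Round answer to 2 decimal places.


Balanced combustion: C14H26 + 20.5 O2 -> 14 CO2 + 13 H2O
O2 needed = C + H/4 = 14 + 26/4 = 20.50 moles
Air moles = O2 / 0.21 = 20.50 / 0.21 = 97.62 moles air


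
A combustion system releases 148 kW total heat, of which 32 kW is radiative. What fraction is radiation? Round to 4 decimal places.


f_rad = Q_rad / Q_total
f_rad = 32 / 148 = 0.2162


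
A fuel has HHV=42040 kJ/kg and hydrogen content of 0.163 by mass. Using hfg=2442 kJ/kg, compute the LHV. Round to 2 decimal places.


LHV = HHV - hfg * 9 * H
Water correction = 2442 * 9 * 0.163 = 3582.414 kJ/kg
LHV = 42040 - 3582.414 = 38457.59 kJ/kg


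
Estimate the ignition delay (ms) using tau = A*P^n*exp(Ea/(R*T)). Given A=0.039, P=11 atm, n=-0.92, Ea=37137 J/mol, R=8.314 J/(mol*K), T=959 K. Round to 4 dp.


tau = A * P^n * exp(Ea/(R*T))
P^n = 11^(-0.92) = 0.11013332
Ea/(R*T) = 37137/(8.314*959) = 4.657772
exp(Ea/(R*T)) = 105.400947
tau = 0.039 * 0.11013332 * 105.400947 = 0.4527 ms


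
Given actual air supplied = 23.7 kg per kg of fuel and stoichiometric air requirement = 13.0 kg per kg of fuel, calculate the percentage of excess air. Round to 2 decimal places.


Excess air = actual - stoichiometric = 23.7 - 13.0 = 10.70 kg/kg fuel
Excess air % = (excess / stoich) * 100 = (10.70 / 13.0) * 100 = 82.31%


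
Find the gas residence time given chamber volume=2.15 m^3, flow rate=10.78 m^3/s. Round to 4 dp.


tau = V / Q_flow
tau = 2.15 / 10.78 = 0.1994 s


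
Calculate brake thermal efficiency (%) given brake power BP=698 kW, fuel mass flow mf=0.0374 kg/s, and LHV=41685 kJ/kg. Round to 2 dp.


eta_BTE = (BP / (mf * LHV)) * 100
Denominator = 0.0374 * 41685 = 1559.0190 kW
eta_BTE = (698 / 1559.0190) * 100 = 44.77%


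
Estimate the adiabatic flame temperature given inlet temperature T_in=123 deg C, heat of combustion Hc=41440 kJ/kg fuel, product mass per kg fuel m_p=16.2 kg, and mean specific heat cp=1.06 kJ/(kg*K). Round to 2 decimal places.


T_ad = T_in + Hc / (m_p * cp)
Denominator = 16.2 * 1.06 = 17.1720
Temperature rise = 41440 / 17.1720 = 2413.23 K
T_ad = 123 + 2413.23 = 2536.23 deg C


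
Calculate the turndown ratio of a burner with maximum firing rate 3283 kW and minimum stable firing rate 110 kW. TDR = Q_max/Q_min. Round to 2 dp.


TDR = Q_max / Q_min
TDR = 3283 / 110 = 29.85


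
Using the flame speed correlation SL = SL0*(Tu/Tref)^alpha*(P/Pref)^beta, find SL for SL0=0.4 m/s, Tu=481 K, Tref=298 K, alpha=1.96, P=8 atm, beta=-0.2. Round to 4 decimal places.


SL = SL0 * (Tu/Tref)^alpha * (P/Pref)^beta
T ratio = 481/298 = 1.61409396
(T ratio)^alpha = 1.61409396^1.96 = 2.555880
(P/Pref)^beta = 8^(-0.2) = 0.659754
SL = 0.4 * 2.555880 * 0.659754 = 0.6745 m/s


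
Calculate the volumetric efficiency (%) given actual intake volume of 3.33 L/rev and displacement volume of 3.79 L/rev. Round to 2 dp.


eta_v = (V_actual / V_disp) * 100
Ratio = 3.33 / 3.79 = 0.8786
eta_v = 0.8786 * 100 = 87.86%


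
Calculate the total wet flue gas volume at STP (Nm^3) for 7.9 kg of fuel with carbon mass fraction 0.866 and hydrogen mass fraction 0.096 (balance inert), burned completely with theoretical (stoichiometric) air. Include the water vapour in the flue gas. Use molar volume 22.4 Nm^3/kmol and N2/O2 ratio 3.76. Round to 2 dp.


Per kg fuel: CO2 = (C/12 kmol)*22.4 = (0.866/12)*22.4 = 1.61653 Nm^3
Per kg fuel: H2O = (H/2 kmol)*22.4 = (0.096/2)*22.4 = 1.07520 Nm^3
O2 needed per kg fuel = C/12 + H/4 = 0.866/12 + 0.096/4 = 0.09616667 kmol
Per kg fuel: N2 = O2*3.76*22.4 = 0.09616667*3.76*22.4 = 8.09954 Nm^3
Total per kg = 1.61653 + 1.07520 + 8.09954 = 10.79127 Nm^3
Total = 10.79127 * 7.9 = 85.25 Nm^3


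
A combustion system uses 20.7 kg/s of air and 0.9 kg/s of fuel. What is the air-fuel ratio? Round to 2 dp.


AFR = m_air / m_fuel
AFR = 20.7 / 0.9 = 23.00


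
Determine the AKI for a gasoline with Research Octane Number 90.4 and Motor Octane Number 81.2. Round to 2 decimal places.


AKI = (RON + MON) / 2
AKI = (90.4 + 81.2) / 2
AKI = 171.6 / 2 = 85.80


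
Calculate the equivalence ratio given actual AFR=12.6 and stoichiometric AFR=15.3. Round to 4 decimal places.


phi = AFR_stoich / AFR_actual
phi = 15.3 / 12.6 = 1.2143


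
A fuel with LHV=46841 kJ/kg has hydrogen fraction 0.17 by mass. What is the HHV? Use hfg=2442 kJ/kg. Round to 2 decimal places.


HHV = LHV + hfg * 9 * H
Water addition = 2442 * 9 * 0.17 = 3736.260 kJ/kg
HHV = 46841 + 3736.260 = 50577.26 kJ/kg


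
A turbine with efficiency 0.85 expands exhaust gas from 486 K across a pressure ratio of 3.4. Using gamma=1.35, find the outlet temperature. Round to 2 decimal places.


T_out = T_in * (1 - eta * (1 - PR^(-(gamma-1)/gamma)))
Exponent = -(1.35-1)/1.35 = -0.25925926
PR^exp = 3.4^(-0.25925926) = 0.72813041
Factor = 1 - 0.85*(1 - 0.72813041) = 0.76891085
T_out = 486 * 0.76891085 = 373.69 K


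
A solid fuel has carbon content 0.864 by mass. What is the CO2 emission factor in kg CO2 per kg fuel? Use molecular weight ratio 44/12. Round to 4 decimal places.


EF = C_frac * (M_CO2 / M_C)
EF = 0.864 * (44/12)
EF = 0.864 * 3.666667 = 3.1680 kg_CO2/kg_fuel


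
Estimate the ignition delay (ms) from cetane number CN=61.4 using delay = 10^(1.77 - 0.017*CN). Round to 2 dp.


delay = 10^(1.77 - 0.017*CN)
Exponent = 1.77 - 0.017*61.4 = 0.7262
delay = 10^0.7262 = 5.32 ms


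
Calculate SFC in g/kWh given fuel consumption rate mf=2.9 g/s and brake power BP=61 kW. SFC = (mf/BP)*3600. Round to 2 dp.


SFC = (mf / BP) * 3600
Rate = 2.9 / 61 = 0.047541 g/(s*kW)
SFC = 0.047541 * 3600 = 171.15 g/kWh


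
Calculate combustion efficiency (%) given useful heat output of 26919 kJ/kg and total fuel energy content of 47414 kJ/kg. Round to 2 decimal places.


Efficiency = (Q_useful / Q_fuel) * 100
Efficiency = (26919 / 47414) * 100
Efficiency = 0.5677 * 100 = 56.77%


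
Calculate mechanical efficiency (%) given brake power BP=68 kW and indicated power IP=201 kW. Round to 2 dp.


eta_mech = (BP / IP) * 100
Ratio = 68 / 201 = 0.3383
eta_mech = 0.3383 * 100 = 33.83%


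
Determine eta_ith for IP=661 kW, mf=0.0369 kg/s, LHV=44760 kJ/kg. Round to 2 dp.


eta_ith = (IP / (mf * LHV)) * 100
Denominator = 0.0369 * 44760 = 1651.6440 kW
eta_ith = (661 / 1651.6440) * 100 = 40.02%


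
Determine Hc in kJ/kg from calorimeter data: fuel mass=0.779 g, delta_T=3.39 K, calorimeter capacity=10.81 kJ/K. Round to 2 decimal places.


Hc = C_cal * delta_T / m_fuel
Q_released = 10.81 * 3.39 = 36.6459 kJ
m_fuel = 0.779 g = 0.779/1000 kg = 0.000779 kg
Hc = 36.6459 / 0.000779 = 47042.23 kJ/kg


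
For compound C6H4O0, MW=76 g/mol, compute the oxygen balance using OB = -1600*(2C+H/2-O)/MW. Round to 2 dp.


OB = -1600 * (2C + H/2 - O) / MW
Inner = 2*6 + 4/2 - 0 = 14.00
OB = -1600 * 14.00 / 76 = -294.74%


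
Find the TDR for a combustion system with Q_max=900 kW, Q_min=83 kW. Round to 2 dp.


TDR = Q_max / Q_min
TDR = 900 / 83 = 10.84


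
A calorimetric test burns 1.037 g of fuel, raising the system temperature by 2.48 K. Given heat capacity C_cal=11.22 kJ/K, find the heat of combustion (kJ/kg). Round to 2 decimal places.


Hc = C_cal * delta_T / m_fuel
Q_released = 11.22 * 2.48 = 27.8256 kJ
m_fuel = 1.037 g = 1.037/1000 kg = 0.001037 kg
Hc = 27.8256 / 0.001037 = 26832.79 kJ/kg


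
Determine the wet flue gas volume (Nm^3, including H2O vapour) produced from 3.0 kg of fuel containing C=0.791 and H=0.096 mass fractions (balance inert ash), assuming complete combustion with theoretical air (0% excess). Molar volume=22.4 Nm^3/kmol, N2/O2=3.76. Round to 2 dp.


Per kg fuel: CO2 = (C/12 kmol)*22.4 = (0.791/12)*22.4 = 1.47653 Nm^3
Per kg fuel: H2O = (H/2 kmol)*22.4 = (0.096/2)*22.4 = 1.07520 Nm^3
O2 needed per kg fuel = C/12 + H/4 = 0.791/12 + 0.096/4 = 0.08991667 kmol
Per kg fuel: N2 = O2*3.76*22.4 = 0.08991667*3.76*22.4 = 7.57314 Nm^3
Total per kg = 1.47653 + 1.07520 + 7.57314 = 10.12487 Nm^3
Total = 10.12487 * 3.0 = 30.37 Nm^3


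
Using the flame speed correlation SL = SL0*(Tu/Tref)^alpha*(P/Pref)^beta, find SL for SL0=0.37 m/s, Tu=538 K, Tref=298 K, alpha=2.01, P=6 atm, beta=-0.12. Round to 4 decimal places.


SL = SL0 * (Tu/Tref)^alpha * (P/Pref)^beta
T ratio = 538/298 = 1.80536913
(T ratio)^alpha = 1.80536913^2.01 = 3.278670
(P/Pref)^beta = 6^(-0.12) = 0.806532
SL = 0.37 * 3.278670 * 0.806532 = 0.9784 m/s


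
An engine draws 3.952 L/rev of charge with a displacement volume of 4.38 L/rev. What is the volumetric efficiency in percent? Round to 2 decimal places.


eta_v = (V_actual / V_disp) * 100
Ratio = 3.952 / 4.38 = 0.9023
eta_v = 0.9023 * 100 = 90.23%


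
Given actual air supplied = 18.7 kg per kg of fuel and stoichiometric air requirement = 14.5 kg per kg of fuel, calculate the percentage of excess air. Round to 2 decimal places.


Excess air = actual - stoichiometric = 18.7 - 14.5 = 4.20 kg/kg fuel
Excess air % = (excess / stoich) * 100 = (4.20 / 14.5) * 100 = 28.97%


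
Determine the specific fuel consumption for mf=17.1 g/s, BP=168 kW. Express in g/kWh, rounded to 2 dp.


SFC = (mf / BP) * 3600
Rate = 17.1 / 168 = 0.101786 g/(s*kW)
SFC = 0.101786 * 3600 = 366.43 g/kWh


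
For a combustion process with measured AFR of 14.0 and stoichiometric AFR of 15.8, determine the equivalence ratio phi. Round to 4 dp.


phi = AFR_stoich / AFR_actual
phi = 15.8 / 14.0 = 1.1286


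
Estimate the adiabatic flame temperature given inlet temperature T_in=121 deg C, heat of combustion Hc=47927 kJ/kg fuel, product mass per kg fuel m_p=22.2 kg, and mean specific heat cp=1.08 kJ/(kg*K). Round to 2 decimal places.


T_ad = T_in + Hc / (m_p * cp)
Denominator = 22.2 * 1.08 = 23.9760
Temperature rise = 47927 / 23.9760 = 1998.96 K
T_ad = 121 + 1998.96 = 2119.96 deg C


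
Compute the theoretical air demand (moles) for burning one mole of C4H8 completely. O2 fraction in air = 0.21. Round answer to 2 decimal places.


Balanced combustion: C4H8 + 6 O2 -> 4 CO2 + 4 H2O
O2 needed = C + H/4 = 4 + 8/4 = 6.00 moles
Air moles = O2 / 0.21 = 6.00 / 0.21 = 28.57 moles air


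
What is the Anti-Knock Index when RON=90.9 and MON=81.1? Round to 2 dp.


AKI = (RON + MON) / 2
AKI = (90.9 + 81.1) / 2
AKI = 172.0 / 2 = 86.00


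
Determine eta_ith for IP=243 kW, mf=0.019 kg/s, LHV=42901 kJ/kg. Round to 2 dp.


eta_ith = (IP / (mf * LHV)) * 100
Denominator = 0.019 * 42901 = 815.1190 kW
eta_ith = (243 / 815.1190) * 100 = 29.81%


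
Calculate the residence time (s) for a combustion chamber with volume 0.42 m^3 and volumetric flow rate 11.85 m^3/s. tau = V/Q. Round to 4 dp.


tau = V / Q_flow
tau = 0.42 / 11.85 = 0.0354 s


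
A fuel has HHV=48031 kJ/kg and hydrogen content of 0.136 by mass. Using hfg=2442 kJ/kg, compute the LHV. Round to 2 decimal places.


LHV = HHV - hfg * 9 * H
Water correction = 2442 * 9 * 0.136 = 2989.008 kJ/kg
LHV = 48031 - 2989.008 = 45041.99 kJ/kg


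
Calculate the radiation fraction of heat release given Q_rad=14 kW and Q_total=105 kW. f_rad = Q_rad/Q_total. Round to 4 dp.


f_rad = Q_rad / Q_total
f_rad = 14 / 105 = 0.1333


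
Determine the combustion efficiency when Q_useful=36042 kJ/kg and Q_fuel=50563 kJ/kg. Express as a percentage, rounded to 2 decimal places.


Efficiency = (Q_useful / Q_fuel) * 100
Efficiency = (36042 / 50563) * 100
Efficiency = 0.7128 * 100 = 71.28%


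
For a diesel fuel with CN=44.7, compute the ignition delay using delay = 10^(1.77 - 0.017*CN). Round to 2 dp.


delay = 10^(1.77 - 0.017*CN)
Exponent = 1.77 - 0.017*44.7 = 1.0101
delay = 10^1.0101 = 10.24 ms


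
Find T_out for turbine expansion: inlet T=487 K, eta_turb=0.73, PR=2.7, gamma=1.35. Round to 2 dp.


T_out = T_in * (1 - eta * (1 - PR^(-(gamma-1)/gamma)))
Exponent = -(1.35-1)/1.35 = -0.25925926
PR^exp = 2.7^(-0.25925926) = 0.77297411
Factor = 1 - 0.73*(1 - 0.77297411) = 0.83427110
T_out = 487 * 0.83427110 = 406.29 K


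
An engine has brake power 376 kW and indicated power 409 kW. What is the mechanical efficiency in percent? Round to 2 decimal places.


eta_mech = (BP / IP) * 100
Ratio = 376 / 409 = 0.9193
eta_mech = 0.9193 * 100 = 91.93%


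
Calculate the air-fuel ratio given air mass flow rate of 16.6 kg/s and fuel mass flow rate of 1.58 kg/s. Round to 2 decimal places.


AFR = m_air / m_fuel
AFR = 16.6 / 1.58 = 10.51


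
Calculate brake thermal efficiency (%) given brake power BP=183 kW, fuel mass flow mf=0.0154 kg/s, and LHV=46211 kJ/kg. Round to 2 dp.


eta_BTE = (BP / (mf * LHV)) * 100
Denominator = 0.0154 * 46211 = 711.6494 kW
eta_BTE = (183 / 711.6494) * 100 = 25.71%


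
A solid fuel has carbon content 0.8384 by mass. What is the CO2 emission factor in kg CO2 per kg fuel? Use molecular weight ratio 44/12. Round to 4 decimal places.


EF = C_frac * (M_CO2 / M_C)
EF = 0.8384 * (44/12)
EF = 0.8384 * 3.666667 = 3.0741 kg_CO2/kg_fuel


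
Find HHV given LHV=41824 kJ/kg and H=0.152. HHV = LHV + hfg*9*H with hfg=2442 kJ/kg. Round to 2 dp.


HHV = LHV + hfg * 9 * H
Water addition = 2442 * 9 * 0.152 = 3340.656 kJ/kg
HHV = 41824 + 3340.656 = 45164.66 kJ/kg


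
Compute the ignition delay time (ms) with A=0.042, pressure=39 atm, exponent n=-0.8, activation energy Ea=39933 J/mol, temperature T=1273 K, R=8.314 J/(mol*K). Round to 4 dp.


tau = A * P^n * exp(Ea/(R*T))
P^n = 39^(-0.8) = 0.05335171
Ea/(R*T) = 39933/(8.314*1273) = 3.773058
exp(Ea/(R*T)) = 43.512937
tau = 0.042 * 0.05335171 * 43.512937 = 0.0975 ms


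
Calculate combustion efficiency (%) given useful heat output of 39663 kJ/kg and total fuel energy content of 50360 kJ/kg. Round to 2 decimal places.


Efficiency = (Q_useful / Q_fuel) * 100
Efficiency = (39663 / 50360) * 100
Efficiency = 0.7876 * 100 = 78.76%


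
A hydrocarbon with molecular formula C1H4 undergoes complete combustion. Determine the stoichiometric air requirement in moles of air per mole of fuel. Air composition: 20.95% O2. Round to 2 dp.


Balanced combustion: C1H4 + 2 O2 -> 1 CO2 + 2 H2O
O2 needed = C + H/4 = 1 + 4/4 = 2.00 moles
Air moles = O2 / 0.2095 = 2.00 / 0.2095 = 9.55 moles air


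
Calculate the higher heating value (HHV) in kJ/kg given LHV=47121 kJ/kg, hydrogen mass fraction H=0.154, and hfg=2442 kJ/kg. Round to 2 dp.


HHV = LHV + hfg * 9 * H
Water addition = 2442 * 9 * 0.154 = 3384.612 kJ/kg
HHV = 47121 + 3384.612 = 50505.61 kJ/kg


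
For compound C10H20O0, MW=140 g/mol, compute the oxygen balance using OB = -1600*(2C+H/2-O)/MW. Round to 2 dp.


OB = -1600 * (2C + H/2 - O) / MW
Inner = 2*10 + 20/2 - 0 = 30.00
OB = -1600 * 30.00 / 140 = -342.86%


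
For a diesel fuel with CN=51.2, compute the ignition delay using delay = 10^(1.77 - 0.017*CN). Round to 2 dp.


delay = 10^(1.77 - 0.017*CN)
Exponent = 1.77 - 0.017*51.2 = 0.8996
delay = 10^0.8996 = 7.94 ms


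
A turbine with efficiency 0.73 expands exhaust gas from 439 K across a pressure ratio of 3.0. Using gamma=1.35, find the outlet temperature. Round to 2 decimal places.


T_out = T_in * (1 - eta * (1 - PR^(-(gamma-1)/gamma)))
Exponent = -(1.35-1)/1.35 = -0.25925926
PR^exp = 3.0^(-0.25925926) = 0.75214556
Factor = 1 - 0.73*(1 - 0.75214556) = 0.81906626
T_out = 439 * 0.81906626 = 359.57 K


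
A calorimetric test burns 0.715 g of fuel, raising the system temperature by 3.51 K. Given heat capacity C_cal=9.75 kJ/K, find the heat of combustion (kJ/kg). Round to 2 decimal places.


Hc = C_cal * delta_T / m_fuel
Q_released = 9.75 * 3.51 = 34.2225 kJ
m_fuel = 0.715 g = 0.715/1000 kg = 0.000715 kg
Hc = 34.2225 / 0.000715 = 47863.64 kJ/kg


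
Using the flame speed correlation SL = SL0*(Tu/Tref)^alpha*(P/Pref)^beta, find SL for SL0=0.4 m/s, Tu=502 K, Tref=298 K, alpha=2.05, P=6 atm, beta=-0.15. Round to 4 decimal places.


SL = SL0 * (Tu/Tref)^alpha * (P/Pref)^beta
T ratio = 502/298 = 1.68456376
(T ratio)^alpha = 1.68456376^2.05 = 2.912724
(P/Pref)^beta = 6^(-0.15) = 0.764324
SL = 0.4 * 2.912724 * 0.764324 = 0.8905 m/s


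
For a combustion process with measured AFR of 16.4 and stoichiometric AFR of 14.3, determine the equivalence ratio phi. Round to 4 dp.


phi = AFR_stoich / AFR_actual
phi = 14.3 / 16.4 = 0.8720


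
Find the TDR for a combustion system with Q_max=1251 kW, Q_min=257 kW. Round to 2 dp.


TDR = Q_max / Q_min
TDR = 1251 / 257 = 4.87


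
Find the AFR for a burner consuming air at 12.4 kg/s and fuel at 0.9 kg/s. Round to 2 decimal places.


AFR = m_air / m_fuel
AFR = 12.4 / 0.9 = 13.78


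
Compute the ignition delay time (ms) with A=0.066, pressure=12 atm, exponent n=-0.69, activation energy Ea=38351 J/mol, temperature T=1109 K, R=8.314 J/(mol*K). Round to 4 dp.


tau = A * P^n * exp(Ea/(R*T))
P^n = 12^(-0.69) = 0.18003832
Ea/(R*T) = 38351/(8.314*1109) = 4.159443
exp(Ea/(R*T)) = 64.035813
tau = 0.066 * 0.18003832 * 64.035813 = 0.7609 ms


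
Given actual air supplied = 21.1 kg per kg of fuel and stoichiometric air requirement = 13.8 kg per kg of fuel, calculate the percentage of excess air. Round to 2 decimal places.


Excess air = actual - stoichiometric = 21.1 - 13.8 = 7.30 kg/kg fuel
Excess air % = (excess / stoich) * 100 = (7.30 / 13.8) * 100 = 52.90%


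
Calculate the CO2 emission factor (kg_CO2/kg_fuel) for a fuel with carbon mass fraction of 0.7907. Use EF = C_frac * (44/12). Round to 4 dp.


EF = C_frac * (M_CO2 / M_C)
EF = 0.7907 * (44/12)
EF = 0.7907 * 3.666667 = 2.8992 kg_CO2/kg_fuel


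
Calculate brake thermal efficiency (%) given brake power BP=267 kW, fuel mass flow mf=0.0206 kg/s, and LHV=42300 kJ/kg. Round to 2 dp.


eta_BTE = (BP / (mf * LHV)) * 100
Denominator = 0.0206 * 42300 = 871.3800 kW
eta_BTE = (267 / 871.3800) * 100 = 30.64%


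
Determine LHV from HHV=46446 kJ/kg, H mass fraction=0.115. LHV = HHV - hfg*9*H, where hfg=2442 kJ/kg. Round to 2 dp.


LHV = HHV - hfg * 9 * H
Water correction = 2442 * 9 * 0.115 = 2527.470 kJ/kg
LHV = 46446 - 2527.470 = 43918.53 kJ/kg


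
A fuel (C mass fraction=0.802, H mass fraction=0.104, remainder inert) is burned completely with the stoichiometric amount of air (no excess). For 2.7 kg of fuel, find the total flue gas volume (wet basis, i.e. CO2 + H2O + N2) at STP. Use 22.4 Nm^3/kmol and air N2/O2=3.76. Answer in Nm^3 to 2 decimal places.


Per kg fuel: CO2 = (C/12 kmol)*22.4 = (0.802/12)*22.4 = 1.49707 Nm^3
Per kg fuel: H2O = (H/2 kmol)*22.4 = (0.104/2)*22.4 = 1.16480 Nm^3
O2 needed per kg fuel = C/12 + H/4 = 0.802/12 + 0.104/4 = 0.09283333 kmol
Per kg fuel: N2 = O2*3.76*22.4 = 0.09283333*3.76*22.4 = 7.81879 Nm^3
Total per kg = 1.49707 + 1.16480 + 7.81879 = 10.48066 Nm^3
Total = 10.48066 * 2.7 = 28.30 Nm^3


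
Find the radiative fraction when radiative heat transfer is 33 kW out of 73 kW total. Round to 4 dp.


f_rad = Q_rad / Q_total
f_rad = 33 / 73 = 0.4521


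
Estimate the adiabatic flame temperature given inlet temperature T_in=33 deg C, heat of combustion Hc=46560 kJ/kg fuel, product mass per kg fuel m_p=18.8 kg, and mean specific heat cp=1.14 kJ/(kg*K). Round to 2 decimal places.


T_ad = T_in + Hc / (m_p * cp)
Denominator = 18.8 * 1.14 = 21.4320
Temperature rise = 46560 / 21.4320 = 2172.45 K
T_ad = 33 + 2172.45 = 2205.45 deg C


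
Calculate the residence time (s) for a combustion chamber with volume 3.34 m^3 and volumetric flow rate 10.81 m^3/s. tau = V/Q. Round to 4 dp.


tau = V / Q_flow
tau = 3.34 / 10.81 = 0.3090 s


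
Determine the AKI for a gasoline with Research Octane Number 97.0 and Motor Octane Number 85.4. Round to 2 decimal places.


AKI = (RON + MON) / 2
AKI = (97.0 + 85.4) / 2
AKI = 182.4 / 2 = 91.20


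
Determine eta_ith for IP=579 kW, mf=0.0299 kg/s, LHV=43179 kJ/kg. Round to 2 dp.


eta_ith = (IP / (mf * LHV)) * 100
Denominator = 0.0299 * 43179 = 1291.0521 kW
eta_ith = (579 / 1291.0521) * 100 = 44.85%


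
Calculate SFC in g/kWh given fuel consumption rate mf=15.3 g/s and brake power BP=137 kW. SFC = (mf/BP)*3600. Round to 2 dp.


SFC = (mf / BP) * 3600
Rate = 15.3 / 137 = 0.111679 g/(s*kW)
SFC = 0.111679 * 3600 = 402.04 g/kWh


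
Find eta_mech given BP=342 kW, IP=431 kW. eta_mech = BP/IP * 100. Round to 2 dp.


eta_mech = (BP / IP) * 100
Ratio = 342 / 431 = 0.7935
eta_mech = 0.7935 * 100 = 79.35%


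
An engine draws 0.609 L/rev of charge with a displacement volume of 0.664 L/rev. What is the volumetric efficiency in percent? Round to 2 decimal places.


eta_v = (V_actual / V_disp) * 100
Ratio = 0.609 / 0.664 = 0.9172
eta_v = 0.9172 * 100 = 91.72%


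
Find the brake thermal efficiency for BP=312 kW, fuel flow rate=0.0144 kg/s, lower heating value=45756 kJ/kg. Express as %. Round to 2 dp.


eta_BTE = (BP / (mf * LHV)) * 100
Denominator = 0.0144 * 45756 = 658.8864 kW
eta_BTE = (312 / 658.8864) * 100 = 47.35%


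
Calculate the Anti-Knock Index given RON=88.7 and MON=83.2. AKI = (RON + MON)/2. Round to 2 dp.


AKI = (RON + MON) / 2
AKI = (88.7 + 83.2) / 2
AKI = 171.9 / 2 = 85.95


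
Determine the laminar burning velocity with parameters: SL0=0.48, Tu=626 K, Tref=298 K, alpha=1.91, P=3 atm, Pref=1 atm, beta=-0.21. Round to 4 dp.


SL = SL0 * (Tu/Tref)^alpha * (P/Pref)^beta
T ratio = 626/298 = 2.10067114
(T ratio)^alpha = 2.10067114^1.91 = 4.127660
(P/Pref)^beta = 3^(-0.21) = 0.793971
SL = 0.48 * 4.127660 * 0.793971 = 1.5731 m/s


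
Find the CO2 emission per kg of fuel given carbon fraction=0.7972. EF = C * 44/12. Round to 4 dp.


EF = C_frac * (M_CO2 / M_C)
EF = 0.7972 * (44/12)
EF = 0.7972 * 3.666667 = 2.9231 kg_CO2/kg_fuel


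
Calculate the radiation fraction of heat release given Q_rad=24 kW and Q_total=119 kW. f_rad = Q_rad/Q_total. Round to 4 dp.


f_rad = Q_rad / Q_total
f_rad = 24 / 119 = 0.2017


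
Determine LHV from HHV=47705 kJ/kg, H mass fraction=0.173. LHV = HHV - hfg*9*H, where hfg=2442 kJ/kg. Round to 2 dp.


LHV = HHV - hfg * 9 * H
Water correction = 2442 * 9 * 0.173 = 3802.194 kJ/kg
LHV = 47705 - 3802.194 = 43902.81 kJ/kg


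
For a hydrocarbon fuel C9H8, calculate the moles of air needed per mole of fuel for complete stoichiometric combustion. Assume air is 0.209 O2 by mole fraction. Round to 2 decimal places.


Balanced combustion: C9H8 + 11 O2 -> 9 CO2 + 4 H2O
O2 needed = C + H/4 = 9 + 8/4 = 11.00 moles
Air moles = O2 / 0.209 = 11.00 / 0.209 = 52.63 moles air


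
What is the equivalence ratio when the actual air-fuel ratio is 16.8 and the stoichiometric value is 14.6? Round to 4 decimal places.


phi = AFR_stoich / AFR_actual
phi = 14.6 / 16.8 = 0.8690


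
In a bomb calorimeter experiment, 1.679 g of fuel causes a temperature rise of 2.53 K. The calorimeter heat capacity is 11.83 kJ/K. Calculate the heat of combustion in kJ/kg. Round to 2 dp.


Hc = C_cal * delta_T / m_fuel
Q_released = 11.83 * 2.53 = 29.9299 kJ
m_fuel = 1.679 g = 1.679/1000 kg = 0.001679 kg
Hc = 29.9299 / 0.001679 = 17826.03 kJ/kg


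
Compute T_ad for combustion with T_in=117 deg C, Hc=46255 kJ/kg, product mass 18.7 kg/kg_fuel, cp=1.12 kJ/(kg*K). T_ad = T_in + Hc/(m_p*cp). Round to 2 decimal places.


T_ad = T_in + Hc / (m_p * cp)
Denominator = 18.7 * 1.12 = 20.9440
Temperature rise = 46255 / 20.9440 = 2208.51 K
T_ad = 117 + 2208.51 = 2325.51 deg C


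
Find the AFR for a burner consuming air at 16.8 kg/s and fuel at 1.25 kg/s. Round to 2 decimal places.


AFR = m_air / m_fuel
AFR = 16.8 / 1.25 = 13.44


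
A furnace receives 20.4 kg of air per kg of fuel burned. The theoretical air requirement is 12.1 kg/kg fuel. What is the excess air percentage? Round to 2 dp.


Excess air = actual - stoichiometric = 20.4 - 12.1 = 8.30 kg/kg fuel
Excess air % = (excess / stoich) * 100 = (8.30 / 12.1) * 100 = 68.60%


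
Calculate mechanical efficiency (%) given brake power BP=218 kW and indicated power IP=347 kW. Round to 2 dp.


eta_mech = (BP / IP) * 100
Ratio = 218 / 347 = 0.6282
eta_mech = 0.6282 * 100 = 62.82%


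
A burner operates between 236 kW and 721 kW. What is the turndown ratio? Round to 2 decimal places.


TDR = Q_max / Q_min
TDR = 721 / 236 = 3.06


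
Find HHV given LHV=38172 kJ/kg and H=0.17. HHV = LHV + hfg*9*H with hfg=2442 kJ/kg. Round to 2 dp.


HHV = LHV + hfg * 9 * H
Water addition = 2442 * 9 * 0.17 = 3736.260 kJ/kg
HHV = 38172 + 3736.260 = 41908.26 kJ/kg


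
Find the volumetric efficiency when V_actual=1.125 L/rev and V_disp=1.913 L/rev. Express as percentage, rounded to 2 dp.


eta_v = (V_actual / V_disp) * 100
Ratio = 1.125 / 1.913 = 0.5881
eta_v = 0.5881 * 100 = 58.81%


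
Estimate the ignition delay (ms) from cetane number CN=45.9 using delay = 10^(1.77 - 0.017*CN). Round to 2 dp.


delay = 10^(1.77 - 0.017*CN)
Exponent = 1.77 - 0.017*45.9 = 0.9897
delay = 10^0.9897 = 9.77 ms


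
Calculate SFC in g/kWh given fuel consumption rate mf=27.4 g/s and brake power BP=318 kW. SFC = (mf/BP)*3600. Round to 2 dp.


SFC = (mf / BP) * 3600
Rate = 27.4 / 318 = 0.086164 g/(s*kW)
SFC = 0.086164 * 3600 = 310.19 g/kWh


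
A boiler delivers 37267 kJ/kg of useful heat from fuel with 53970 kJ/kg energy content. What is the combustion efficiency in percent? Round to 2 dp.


Efficiency = (Q_useful / Q_fuel) * 100
Efficiency = (37267 / 53970) * 100
Efficiency = 0.6905 * 100 = 69.05%


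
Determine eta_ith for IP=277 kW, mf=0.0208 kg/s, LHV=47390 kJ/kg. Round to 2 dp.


eta_ith = (IP / (mf * LHV)) * 100
Denominator = 0.0208 * 47390 = 985.7120 kW
eta_ith = (277 / 985.7120) * 100 = 28.10%


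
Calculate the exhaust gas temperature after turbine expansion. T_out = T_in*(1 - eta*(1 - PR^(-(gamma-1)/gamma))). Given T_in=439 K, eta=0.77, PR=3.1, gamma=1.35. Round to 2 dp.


T_out = T_in * (1 - eta * (1 - PR^(-(gamma-1)/gamma)))
Exponent = -(1.35-1)/1.35 = -0.25925926
PR^exp = 3.1^(-0.25925926) = 0.74577862
Factor = 1 - 0.77*(1 - 0.74577862) = 0.80424954
T_out = 439 * 0.80424954 = 353.07 K


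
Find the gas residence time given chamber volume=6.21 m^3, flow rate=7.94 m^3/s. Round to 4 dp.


tau = V / Q_flow
tau = 6.21 / 7.94 = 0.7821 s


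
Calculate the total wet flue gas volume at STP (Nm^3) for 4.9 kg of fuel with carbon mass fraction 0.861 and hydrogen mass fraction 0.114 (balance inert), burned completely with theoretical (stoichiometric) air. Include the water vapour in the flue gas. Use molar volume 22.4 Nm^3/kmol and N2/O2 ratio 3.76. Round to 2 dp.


Per kg fuel: CO2 = (C/12 kmol)*22.4 = (0.861/12)*22.4 = 1.60720 Nm^3
Per kg fuel: H2O = (H/2 kmol)*22.4 = (0.114/2)*22.4 = 1.27680 Nm^3
O2 needed per kg fuel = C/12 + H/4 = 0.861/12 + 0.114/4 = 0.10025000 kmol
Per kg fuel: N2 = O2*3.76*22.4 = 0.10025000*3.76*22.4 = 8.44346 Nm^3
Total per kg = 1.60720 + 1.27680 + 8.44346 = 11.32746 Nm^3
Total = 11.32746 * 4.9 = 55.50 Nm^3


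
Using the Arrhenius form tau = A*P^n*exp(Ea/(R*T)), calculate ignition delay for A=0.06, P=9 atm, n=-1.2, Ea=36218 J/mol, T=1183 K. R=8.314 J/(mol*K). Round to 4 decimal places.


tau = A * P^n * exp(Ea/(R*T))
P^n = 9^(-1.2) = 0.07159933
Ea/(R*T) = 36218/(8.314*1183) = 3.682389
exp(Ea/(R*T)) = 39.741234
tau = 0.06 * 0.07159933 * 39.741234 = 0.1707 ms


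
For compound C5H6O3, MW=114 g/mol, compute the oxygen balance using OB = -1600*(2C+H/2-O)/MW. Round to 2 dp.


OB = -1600 * (2C + H/2 - O) / MW
Inner = 2*5 + 6/2 - 3 = 10.00
OB = -1600 * 10.00 / 114 = -140.35%


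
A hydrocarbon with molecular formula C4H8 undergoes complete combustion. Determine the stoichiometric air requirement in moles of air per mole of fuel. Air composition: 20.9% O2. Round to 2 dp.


Balanced combustion: C4H8 + 6 O2 -> 4 CO2 + 4 H2O
O2 needed = C + H/4 = 4 + 8/4 = 6.00 moles
Air moles = O2 / 0.209 = 6.00 / 0.209 = 28.71 moles air


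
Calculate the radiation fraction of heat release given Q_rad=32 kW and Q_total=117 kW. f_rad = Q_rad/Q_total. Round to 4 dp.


f_rad = Q_rad / Q_total
f_rad = 32 / 117 = 0.2735


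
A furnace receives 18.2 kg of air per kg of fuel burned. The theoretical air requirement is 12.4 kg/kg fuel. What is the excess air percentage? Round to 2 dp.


Excess air = actual - stoichiometric = 18.2 - 12.4 = 5.80 kg/kg fuel
Excess air % = (excess / stoich) * 100 = (5.80 / 12.4) * 100 = 46.77%


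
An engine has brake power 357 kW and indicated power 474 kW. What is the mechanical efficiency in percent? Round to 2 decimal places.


eta_mech = (BP / IP) * 100
Ratio = 357 / 474 = 0.7532
eta_mech = 0.7532 * 100 = 75.32%


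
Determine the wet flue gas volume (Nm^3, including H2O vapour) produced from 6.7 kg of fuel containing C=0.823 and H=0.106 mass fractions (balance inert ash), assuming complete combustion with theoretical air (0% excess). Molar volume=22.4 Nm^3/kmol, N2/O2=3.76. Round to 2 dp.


Per kg fuel: CO2 = (C/12 kmol)*22.4 = (0.823/12)*22.4 = 1.53627 Nm^3
Per kg fuel: H2O = (H/2 kmol)*22.4 = (0.106/2)*22.4 = 1.18720 Nm^3
O2 needed per kg fuel = C/12 + H/4 = 0.823/12 + 0.106/4 = 0.09508333 kmol
Per kg fuel: N2 = O2*3.76*22.4 = 0.09508333*3.76*22.4 = 8.00830 Nm^3
Total per kg = 1.53627 + 1.18720 + 8.00830 = 10.73177 Nm^3
Total = 10.73177 * 6.7 = 71.90 Nm^3


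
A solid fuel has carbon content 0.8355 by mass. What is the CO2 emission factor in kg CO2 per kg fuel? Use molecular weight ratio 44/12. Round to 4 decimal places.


EF = C_frac * (M_CO2 / M_C)
EF = 0.8355 * (44/12)
EF = 0.8355 * 3.666667 = 3.0635 kg_CO2/kg_fuel


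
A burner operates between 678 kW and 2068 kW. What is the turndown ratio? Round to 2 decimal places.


TDR = Q_max / Q_min
TDR = 2068 / 678 = 3.05


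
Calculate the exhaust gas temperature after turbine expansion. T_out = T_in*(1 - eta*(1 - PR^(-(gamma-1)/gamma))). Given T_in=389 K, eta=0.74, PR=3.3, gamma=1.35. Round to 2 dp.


T_out = T_in * (1 - eta * (1 - PR^(-(gamma-1)/gamma)))
Exponent = -(1.35-1)/1.35 = -0.25925926
PR^exp = 3.3^(-0.25925926) = 0.73378775
Factor = 1 - 0.74*(1 - 0.73378775) = 0.80300294
T_out = 389 * 0.80300294 = 312.37 K


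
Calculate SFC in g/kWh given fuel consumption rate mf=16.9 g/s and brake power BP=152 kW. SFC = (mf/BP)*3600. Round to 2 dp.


SFC = (mf / BP) * 3600
Rate = 16.9 / 152 = 0.111184 g/(s*kW)
SFC = 0.111184 * 3600 = 400.26 g/kWh


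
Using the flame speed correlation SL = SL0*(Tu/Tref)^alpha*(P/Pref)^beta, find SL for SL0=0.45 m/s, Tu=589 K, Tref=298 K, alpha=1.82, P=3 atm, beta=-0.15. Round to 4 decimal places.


SL = SL0 * (Tu/Tref)^alpha * (P/Pref)^beta
T ratio = 589/298 = 1.97651007
(T ratio)^alpha = 1.97651007^1.82 = 3.455702
(P/Pref)^beta = 3^(-0.15) = 0.848070
SL = 0.45 * 3.455702 * 0.848070 = 1.3188 m/s


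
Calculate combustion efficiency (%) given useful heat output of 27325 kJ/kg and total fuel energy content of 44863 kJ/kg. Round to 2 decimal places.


Efficiency = (Q_useful / Q_fuel) * 100
Efficiency = (27325 / 44863) * 100
Efficiency = 0.6091 * 100 = 60.91%


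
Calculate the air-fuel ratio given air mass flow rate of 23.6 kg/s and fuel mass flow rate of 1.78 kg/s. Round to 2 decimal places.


AFR = m_air / m_fuel
AFR = 23.6 / 1.78 = 13.26


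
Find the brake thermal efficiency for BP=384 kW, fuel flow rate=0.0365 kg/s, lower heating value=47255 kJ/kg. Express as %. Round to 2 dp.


eta_BTE = (BP / (mf * LHV)) * 100
Denominator = 0.0365 * 47255 = 1724.8075 kW
eta_BTE = (384 / 1724.8075) * 100 = 22.26%


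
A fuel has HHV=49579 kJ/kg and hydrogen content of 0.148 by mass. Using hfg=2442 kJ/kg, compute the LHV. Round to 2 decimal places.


LHV = HHV - hfg * 9 * H
Water correction = 2442 * 9 * 0.148 = 3252.744 kJ/kg
LHV = 49579 - 3252.744 = 46326.26 kJ/kg


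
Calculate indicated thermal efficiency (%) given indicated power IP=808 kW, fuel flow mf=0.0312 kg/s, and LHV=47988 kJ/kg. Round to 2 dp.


eta_ith = (IP / (mf * LHV)) * 100
Denominator = 0.0312 * 47988 = 1497.2256 kW
eta_ith = (808 / 1497.2256) * 100 = 53.97%


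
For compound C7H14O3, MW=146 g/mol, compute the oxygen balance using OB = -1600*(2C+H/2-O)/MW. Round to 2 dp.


OB = -1600 * (2C + H/2 - O) / MW
Inner = 2*7 + 14/2 - 3 = 18.00
OB = -1600 * 18.00 / 146 = -197.26%


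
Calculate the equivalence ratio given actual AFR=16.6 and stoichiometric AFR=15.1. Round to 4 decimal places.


phi = AFR_stoich / AFR_actual
phi = 15.1 / 16.6 = 0.9096


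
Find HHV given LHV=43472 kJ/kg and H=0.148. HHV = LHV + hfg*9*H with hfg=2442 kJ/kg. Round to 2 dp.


HHV = LHV + hfg * 9 * H
Water addition = 2442 * 9 * 0.148 = 3252.744 kJ/kg
HHV = 43472 + 3252.744 = 46724.74 kJ/kg


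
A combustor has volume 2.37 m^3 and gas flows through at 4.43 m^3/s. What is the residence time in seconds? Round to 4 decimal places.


tau = V / Q_flow
tau = 2.37 / 4.43 = 0.5350 s


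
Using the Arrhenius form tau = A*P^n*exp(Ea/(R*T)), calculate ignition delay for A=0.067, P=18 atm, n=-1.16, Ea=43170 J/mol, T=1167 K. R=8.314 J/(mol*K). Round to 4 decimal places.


tau = A * P^n * exp(Ea/(R*T))
P^n = 18^(-1.16) = 0.03498516
Ea/(R*T) = 43170/(8.314*1167) = 4.449397
exp(Ea/(R*T)) = 85.575339
tau = 0.067 * 0.03498516 * 85.575339 = 0.2006 ms


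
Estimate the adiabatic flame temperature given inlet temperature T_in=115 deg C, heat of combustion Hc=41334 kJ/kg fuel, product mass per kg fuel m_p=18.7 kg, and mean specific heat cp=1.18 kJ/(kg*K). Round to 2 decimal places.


T_ad = T_in + Hc / (m_p * cp)
Denominator = 18.7 * 1.18 = 22.0660
Temperature rise = 41334 / 22.0660 = 1873.20 K
T_ad = 115 + 1873.20 = 1988.20 deg C


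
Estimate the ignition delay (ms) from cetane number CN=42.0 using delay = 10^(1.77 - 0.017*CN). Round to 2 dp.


delay = 10^(1.77 - 0.017*CN)
Exponent = 1.77 - 0.017*42.0 = 1.0560
delay = 10^1.0560 = 11.38 ms


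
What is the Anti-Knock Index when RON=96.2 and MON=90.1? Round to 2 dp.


AKI = (RON + MON) / 2
AKI = (96.2 + 90.1) / 2
AKI = 186.3 / 2 = 93.15


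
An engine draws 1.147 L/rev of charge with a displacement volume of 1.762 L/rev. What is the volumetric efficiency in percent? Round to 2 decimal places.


eta_v = (V_actual / V_disp) * 100
Ratio = 1.147 / 1.762 = 0.6510
eta_v = 0.6510 * 100 = 65.10%


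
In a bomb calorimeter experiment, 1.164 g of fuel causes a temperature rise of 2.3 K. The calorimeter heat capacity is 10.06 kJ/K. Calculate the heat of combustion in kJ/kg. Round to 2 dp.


Hc = C_cal * delta_T / m_fuel
Q_released = 10.06 * 2.3 = 23.1380 kJ
m_fuel = 1.164 g = 1.164/1000 kg = 0.001164 kg
Hc = 23.1380 / 0.001164 = 19878.01 kJ/kg


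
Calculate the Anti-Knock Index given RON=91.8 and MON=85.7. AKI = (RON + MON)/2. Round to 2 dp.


AKI = (RON + MON) / 2
AKI = (91.8 + 85.7) / 2
AKI = 177.5 / 2 = 88.75


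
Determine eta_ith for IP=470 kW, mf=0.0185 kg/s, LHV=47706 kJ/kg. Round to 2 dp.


eta_ith = (IP / (mf * LHV)) * 100
Denominator = 0.0185 * 47706 = 882.5610 kW
eta_ith = (470 / 882.5610) * 100 = 53.25%


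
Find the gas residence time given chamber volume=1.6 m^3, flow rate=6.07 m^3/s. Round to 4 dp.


tau = V / Q_flow
tau = 1.6 / 6.07 = 0.2636 s


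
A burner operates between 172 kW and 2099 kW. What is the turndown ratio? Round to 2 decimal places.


TDR = Q_max / Q_min
TDR = 2099 / 172 = 12.20


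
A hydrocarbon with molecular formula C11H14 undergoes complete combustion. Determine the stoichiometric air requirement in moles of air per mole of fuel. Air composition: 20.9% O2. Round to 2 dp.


Balanced combustion: C11H14 + 14.5 O2 -> 11 CO2 + 7 H2O
O2 needed = C + H/4 = 11 + 14/4 = 14.50 moles
Air moles = O2 / 0.209 = 14.50 / 0.209 = 69.38 moles air


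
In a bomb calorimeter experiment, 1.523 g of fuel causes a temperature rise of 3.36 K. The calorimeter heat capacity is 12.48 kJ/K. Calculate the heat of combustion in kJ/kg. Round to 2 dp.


Hc = C_cal * delta_T / m_fuel
Q_released = 12.48 * 3.36 = 41.9328 kJ
m_fuel = 1.523 g = 1.523/1000 kg = 0.001523 kg
Hc = 41.9328 / 0.001523 = 27533.03 kJ/kg


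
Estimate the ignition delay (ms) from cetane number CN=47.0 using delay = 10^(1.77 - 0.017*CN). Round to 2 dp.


delay = 10^(1.77 - 0.017*CN)
Exponent = 1.77 - 0.017*47.0 = 0.9710
delay = 10^0.9710 = 9.35 ms


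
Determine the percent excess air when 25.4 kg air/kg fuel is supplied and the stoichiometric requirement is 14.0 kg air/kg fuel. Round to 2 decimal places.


Excess air = actual - stoichiometric = 25.4 - 14.0 = 11.40 kg/kg fuel
Excess air % = (excess / stoich) * 100 = (11.40 / 14.0) * 100 = 81.43%
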